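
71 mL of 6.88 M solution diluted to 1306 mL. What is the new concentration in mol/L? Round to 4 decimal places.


Dilution: M1*V1 = M2*V2, solve for M2.
M2 = M1*V1 / V2
M2 = 6.88 * 71 / 1306
M2 = 488.48 / 1306
M2 = 0.37402757 mol/L, rounded to 4 dp:

0.3740 mol/L


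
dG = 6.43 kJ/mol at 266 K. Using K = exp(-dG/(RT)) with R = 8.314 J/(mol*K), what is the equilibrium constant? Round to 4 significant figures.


dG is in kJ/mol; multiply by 1000 to match R in J/(mol*K).
RT = 8.314 * 266 = 2211.524 J/mol
exponent = -dG*1000 / (RT) = -(6.43*1000) / 2211.524 = -2.90749727
K = exp(-2.90749727)
K = 0.054612239, rounded to 4 significant figures:

0.05461


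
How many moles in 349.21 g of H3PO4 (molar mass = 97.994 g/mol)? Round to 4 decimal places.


n = mass / M
n = 349.21 / 97.994
n = 3.56358553 mol, rounded to 4 dp:

3.5636 mol


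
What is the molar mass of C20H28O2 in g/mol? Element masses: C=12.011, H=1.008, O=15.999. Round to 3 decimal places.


M = sum(count * atomic_mass) over atoms.
M = 20*12.011 + 28*1.008 + 2*15.999
M = 240.22 + 28.224 + 31.998
M = 300.442 g/mol, rounded to 3 dp:

300.442 g/mol


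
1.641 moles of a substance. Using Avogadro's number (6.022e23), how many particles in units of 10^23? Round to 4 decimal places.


N = n * NA, then divide by 1e23 for the requested units.
N / 1e23 = n * 6.022
N / 1e23 = 1.641 * 6.022
N / 1e23 = 9.882102, rounded to 4 dp:

9.8821


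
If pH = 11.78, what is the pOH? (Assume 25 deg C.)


At 25 deg C, pH + pOH = 14.
pOH = 14 - pH = 14 - 11.78
pOH = 2.22:

2.22


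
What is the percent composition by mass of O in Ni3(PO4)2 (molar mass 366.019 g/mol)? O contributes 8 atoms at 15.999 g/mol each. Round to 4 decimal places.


pct = 100 * (n_elem * M_elem) / M_total
mass_contribution = 8 * 15.999 = 127.992 g/mol
pct = 100 * 127.992 / 366.019
pct = 34.96867649 %, rounded to 4 dp:

34.9687 %


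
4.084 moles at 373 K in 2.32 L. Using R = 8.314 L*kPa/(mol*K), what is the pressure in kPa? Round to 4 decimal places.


PV = nRT, solve for P = nRT / V.
nRT = 4.084 * 8.314 * 373 = 12664.9822
P = 12664.9822 / 2.32
P = 5459.04405172 kPa, rounded to 4 dp:

5459.0441 kPa


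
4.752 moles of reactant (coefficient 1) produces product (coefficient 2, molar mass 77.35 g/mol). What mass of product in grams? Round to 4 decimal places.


Use the coefficient ratio to convert reactant moles to product moles, then multiply by the product's molar mass.
moles_P = moles_R * (coeff_P / coeff_R) = 4.752 * (2/1) = 9.504
mass_P = moles_P * M_P = 9.504 * 77.35
mass_P = 735.1344 g, rounded to 4 dp:

735.1344 g


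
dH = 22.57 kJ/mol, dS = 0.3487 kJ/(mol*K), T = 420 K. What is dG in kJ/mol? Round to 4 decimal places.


Gibbs: dG = dH - T*dS (consistent units, dS already in kJ/(mol*K)).
T*dS = 420 * 0.3487 = 146.454
dG = 22.57 - (146.454)
dG = -123.884 kJ/mol, rounded to 4 dp:

-123.8840 kJ/mol


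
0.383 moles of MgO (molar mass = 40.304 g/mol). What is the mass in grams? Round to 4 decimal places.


mass = n * M
mass = 0.383 * 40.304
mass = 15.436432 g, rounded to 4 dp:

15.4364 g


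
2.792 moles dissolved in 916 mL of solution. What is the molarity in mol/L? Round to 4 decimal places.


Convert volume to liters: V_L = V_mL / 1000.
V_L = 916 / 1000 = 0.916 L
M = n / V_L = 2.792 / 0.916
M = 3.04803493 mol/L, rounded to 4 dp:

3.0480 mol/L


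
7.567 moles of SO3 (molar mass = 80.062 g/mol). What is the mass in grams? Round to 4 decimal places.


mass = n * M
mass = 7.567 * 80.062
mass = 605.829154 g, rounded to 4 dp:

605.8292 g


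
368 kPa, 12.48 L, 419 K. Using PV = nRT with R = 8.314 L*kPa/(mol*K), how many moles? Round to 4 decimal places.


PV = nRT, solve for n = PV / (RT).
PV = 368 * 12.48 = 4592.64
RT = 8.314 * 419 = 3483.566
n = 4592.64 / 3483.566
n = 1.31837318 mol, rounded to 4 dp:

1.3184 mol


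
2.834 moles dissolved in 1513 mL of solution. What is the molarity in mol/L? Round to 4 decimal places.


Convert volume to liters: V_L = V_mL / 1000.
V_L = 1513 / 1000 = 1.513 L
M = n / V_L = 2.834 / 1.513
M = 1.8730998 mol/L, rounded to 4 dp:

1.8731 mol/L


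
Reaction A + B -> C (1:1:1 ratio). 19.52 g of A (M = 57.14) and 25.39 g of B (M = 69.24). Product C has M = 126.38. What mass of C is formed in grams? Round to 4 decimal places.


Find moles of each reactant; the smaller value is the limiting reagent in a 1:1:1 reaction, so moles_C equals moles of the limiter.
n_A = mass_A / M_A = 19.52 / 57.14 = 0.341617 mol
n_B = mass_B / M_B = 25.39 / 69.24 = 0.366696 mol
Limiting reagent: A (smaller), n_limiting = 0.341617 mol
mass_C = n_limiting * M_C = 0.341617 * 126.38
mass_C = 43.17355646 g, rounded to 4 dp:

43.1736 g


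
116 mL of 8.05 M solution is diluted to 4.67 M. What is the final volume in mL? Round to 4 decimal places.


Dilution: M1*V1 = M2*V2, solve for V2.
V2 = M1*V1 / M2
V2 = 8.05 * 116 / 4.67
V2 = 933.8 / 4.67
V2 = 199.95717345 mL, rounded to 4 dp:

199.9572 mL


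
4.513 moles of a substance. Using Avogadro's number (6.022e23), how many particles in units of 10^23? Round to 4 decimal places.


N = n * NA, then divide by 1e23 for the requested units.
N / 1e23 = n * 6.022
N / 1e23 = 4.513 * 6.022
N / 1e23 = 27.177286, rounded to 4 dp:

27.1773


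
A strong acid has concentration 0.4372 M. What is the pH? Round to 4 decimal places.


A strong acid dissociates completely, so [H+] equals the given concentration.
pH = -log10([H+]) = -log10(0.4372)
pH = 0.35931985, rounded to 4 dp:

0.3593


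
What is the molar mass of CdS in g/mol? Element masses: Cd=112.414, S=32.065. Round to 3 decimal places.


M = sum(count * atomic_mass) over atoms.
M = 1*112.414 + 1*32.065
M = 112.414 + 32.065
M = 144.479 g/mol, rounded to 3 dp:

144.479 g/mol


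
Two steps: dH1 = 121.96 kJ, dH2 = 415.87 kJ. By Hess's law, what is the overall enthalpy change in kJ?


Hess's law: enthalpy is a state function, so add the step enthalpies.
dH_total = dH1 + dH2 = 121.96 + (415.87)
dH_total = 537.83 kJ:

537.83 kJ


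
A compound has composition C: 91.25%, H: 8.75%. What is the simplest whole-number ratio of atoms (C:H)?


Assume 100 g of compound, divide each mass% by atomic mass to get moles, then normalize by the smallest to get a raw atom ratio.
Moles per 100 g: C: 91.25/12.011 = 7.5972, H: 8.75/1.008 = 8.6806
Raw ratio (divide by min = 7.5972): C: 1.0, H: 1.143
Multiply by 7 to clear fractions: C: 7.0 ~= 7, H: 7.998 ~= 8
Reduce by GCD to get the simplest whole-number ratio:

7:8


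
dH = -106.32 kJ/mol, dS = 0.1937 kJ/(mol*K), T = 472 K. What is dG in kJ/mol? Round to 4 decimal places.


Gibbs: dG = dH - T*dS (consistent units, dS already in kJ/(mol*K)).
T*dS = 472 * 0.1937 = 91.4264
dG = -106.32 - (91.4264)
dG = -197.7464 kJ/mol, rounded to 4 dp:

-197.7464 kJ/mol


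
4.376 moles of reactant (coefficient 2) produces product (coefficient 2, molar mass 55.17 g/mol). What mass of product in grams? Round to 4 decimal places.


Use the coefficient ratio to convert reactant moles to product moles, then multiply by the product's molar mass.
moles_P = moles_R * (coeff_P / coeff_R) = 4.376 * (2/2) = 4.376
mass_P = moles_P * M_P = 4.376 * 55.17
mass_P = 241.42392 g, rounded to 4 dp:

241.4239 g


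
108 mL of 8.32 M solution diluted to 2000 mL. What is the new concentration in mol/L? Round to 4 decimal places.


Dilution: M1*V1 = M2*V2, solve for M2.
M2 = M1*V1 / V2
M2 = 8.32 * 108 / 2000
M2 = 898.56 / 2000
M2 = 0.44928 mol/L, rounded to 4 dp:

0.4493 mol/L


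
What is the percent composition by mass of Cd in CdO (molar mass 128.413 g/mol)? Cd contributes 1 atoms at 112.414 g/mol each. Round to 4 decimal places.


pct = 100 * (n_elem * M_elem) / M_total
mass_contribution = 1 * 112.414 = 112.414 g/mol
pct = 100 * 112.414 / 128.413
pct = 87.54098105 %, rounded to 4 dp:

87.5410 %


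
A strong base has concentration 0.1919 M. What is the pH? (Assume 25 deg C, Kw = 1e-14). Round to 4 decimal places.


A strong base dissociates completely, so [OH-] equals the given concentration.
pOH = -log10([OH-]) = -log10(0.1919) = 0.716925
pH = 14 - pOH = 14 - 0.716925
pH = 13.283075, rounded to 4 dp:

13.2831


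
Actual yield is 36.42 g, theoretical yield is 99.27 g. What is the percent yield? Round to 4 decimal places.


% yield = 100 * actual / theoretical
% yield = 100 * 36.42 / 99.27
% yield = 36.68782109 %, rounded to 4 dp:

36.6878 %


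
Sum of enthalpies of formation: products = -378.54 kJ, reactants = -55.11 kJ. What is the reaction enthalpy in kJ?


dH_rxn = sum(dH_f products) - sum(dH_f reactants)
dH_rxn = -378.54 - (-55.11)
dH_rxn = -323.43 kJ:

-323.43 kJ


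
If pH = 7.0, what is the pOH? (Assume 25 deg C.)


At 25 deg C, pH + pOH = 14.
pOH = 14 - pH = 14 - 7.0
pOH = 7.0:

7.00


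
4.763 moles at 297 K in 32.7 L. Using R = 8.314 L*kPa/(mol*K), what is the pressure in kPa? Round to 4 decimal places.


PV = nRT, solve for P = nRT / V.
nRT = 4.763 * 8.314 * 297 = 11761.0759
P = 11761.0759 / 32.7
P = 359.66592966 kPa, rounded to 4 dp:

359.6659 kPa


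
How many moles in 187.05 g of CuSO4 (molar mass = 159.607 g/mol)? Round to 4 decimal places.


n = mass / M
n = 187.05 / 159.607
n = 1.17194108 mol, rounded to 4 dp:

1.1719 mol


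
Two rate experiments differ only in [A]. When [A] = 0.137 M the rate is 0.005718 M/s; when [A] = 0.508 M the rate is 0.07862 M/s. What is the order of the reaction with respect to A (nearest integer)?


Rate is proportional to [A]^n, so rate2/rate1 = ([A]2/[A]1)^n. Take logs to solve for n.
rate2/rate1 = 0.07862 / 0.005718 = 13.7496
[A]2/[A]1 = 0.508 / 0.137 = 3.708
n = ln(13.7496) / ln(3.708) = 2.0
Nearest integer order:

2


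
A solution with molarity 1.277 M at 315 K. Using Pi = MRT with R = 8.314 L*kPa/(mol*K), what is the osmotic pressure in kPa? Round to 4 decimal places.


Osmotic pressure (van't Hoff): Pi = M*R*T.
RT = 8.314 * 315 = 2618.91
Pi = 1.277 * 2618.91
Pi = 3344.34807 kPa, rounded to 4 dp:

3344.3481 kPa


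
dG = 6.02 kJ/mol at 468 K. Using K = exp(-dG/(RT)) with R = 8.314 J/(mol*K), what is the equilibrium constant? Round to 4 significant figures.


dG is in kJ/mol; multiply by 1000 to match R in J/(mol*K).
RT = 8.314 * 468 = 3890.952 J/mol
exponent = -dG*1000 / (RT) = -(6.02*1000) / 3890.952 = -1.5471792
K = exp(-1.5471792)
K = 0.21284753, rounded to 4 significant figures:

0.2128


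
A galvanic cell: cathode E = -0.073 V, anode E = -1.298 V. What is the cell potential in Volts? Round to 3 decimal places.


Standard cell potential: E_cell = E_cathode - E_anode.
E_cell = -0.073 - (-1.298)
E_cell = 1.225 V, rounded to 3 dp:

1.225 V


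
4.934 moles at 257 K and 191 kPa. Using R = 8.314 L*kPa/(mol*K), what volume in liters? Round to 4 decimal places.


PV = nRT, solve for V = nRT / P.
nRT = 4.934 * 8.314 * 257 = 10542.4679
V = 10542.4679 / 191
V = 55.19616702 L, rounded to 4 dp:

55.1962 L


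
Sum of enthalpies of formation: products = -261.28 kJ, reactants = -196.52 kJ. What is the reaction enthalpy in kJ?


dH_rxn = sum(dH_f products) - sum(dH_f reactants)
dH_rxn = -261.28 - (-196.52)
dH_rxn = -64.76 kJ:

-64.76 kJ


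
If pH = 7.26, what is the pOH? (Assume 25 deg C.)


At 25 deg C, pH + pOH = 14.
pOH = 14 - pH = 14 - 7.26
pOH = 6.74:

6.74


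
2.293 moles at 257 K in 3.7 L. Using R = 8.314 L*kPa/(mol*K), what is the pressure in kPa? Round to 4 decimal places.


PV = nRT, solve for P = nRT / V.
nRT = 2.293 * 8.314 * 257 = 4899.4485
P = 4899.4485 / 3.7
P = 1324.17527027 kPa, rounded to 4 dp:

1324.1753 kPa


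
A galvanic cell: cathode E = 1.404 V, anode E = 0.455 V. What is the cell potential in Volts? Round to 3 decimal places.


Standard cell potential: E_cell = E_cathode - E_anode.
E_cell = 1.404 - (0.455)
E_cell = 0.949 V, rounded to 3 dp:

0.949 V


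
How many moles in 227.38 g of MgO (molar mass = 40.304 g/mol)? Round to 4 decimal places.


n = mass / M
n = 227.38 / 40.304
n = 5.64162366 mol, rounded to 4 dp:

5.6416 mol


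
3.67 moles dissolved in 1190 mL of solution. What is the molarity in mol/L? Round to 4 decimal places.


Convert volume to liters: V_L = V_mL / 1000.
V_L = 1190 / 1000 = 1.19 L
M = n / V_L = 3.67 / 1.19
M = 3.08403361 mol/L, rounded to 4 dp:

3.0840 mol/L


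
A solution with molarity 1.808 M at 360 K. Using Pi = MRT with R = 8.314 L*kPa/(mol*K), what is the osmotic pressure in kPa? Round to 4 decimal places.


Osmotic pressure (van't Hoff): Pi = M*R*T.
RT = 8.314 * 360 = 2993.04
Pi = 1.808 * 2993.04
Pi = 5411.41632 kPa, rounded to 4 dp:

5411.4163 kPa


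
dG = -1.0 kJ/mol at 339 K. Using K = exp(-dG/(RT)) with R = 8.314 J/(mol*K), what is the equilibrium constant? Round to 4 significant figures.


dG is in kJ/mol; multiply by 1000 to match R in J/(mol*K).
RT = 8.314 * 339 = 2818.446 J/mol
exponent = -dG*1000 / (RT) = -(-1.0*1000) / 2818.446 = 0.35480545
K = exp(0.35480545)
K = 1.4259032, rounded to 4 significant figures:

1.426


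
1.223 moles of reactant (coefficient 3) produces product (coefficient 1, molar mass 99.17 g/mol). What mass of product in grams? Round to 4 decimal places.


Use the coefficient ratio to convert reactant moles to product moles, then multiply by the product's molar mass.
moles_P = moles_R * (coeff_P / coeff_R) = 1.223 * (1/3) = 0.407667
mass_P = moles_P * M_P = 0.407667 * 99.17
mass_P = 40.42833639 g, rounded to 4 dp:

40.4283 g


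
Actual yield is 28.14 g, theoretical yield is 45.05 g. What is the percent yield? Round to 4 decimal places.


% yield = 100 * actual / theoretical
% yield = 100 * 28.14 / 45.05
% yield = 62.46392897 %, rounded to 4 dp:

62.4639 %


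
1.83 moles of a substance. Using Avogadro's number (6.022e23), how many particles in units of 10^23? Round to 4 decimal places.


N = n * NA, then divide by 1e23 for the requested units.
N / 1e23 = n * 6.022
N / 1e23 = 1.83 * 6.022
N / 1e23 = 11.02026, rounded to 4 dp:

11.0203


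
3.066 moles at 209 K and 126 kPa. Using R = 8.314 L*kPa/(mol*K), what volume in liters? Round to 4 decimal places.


PV = nRT, solve for V = nRT / P.
nRT = 3.066 * 8.314 * 209 = 5327.5613
V = 5327.5613 / 126
V = 42.28223254 L, rounded to 4 dp:

42.2822 L


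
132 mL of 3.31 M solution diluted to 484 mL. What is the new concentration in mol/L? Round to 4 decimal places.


Dilution: M1*V1 = M2*V2, solve for M2.
M2 = M1*V1 / V2
M2 = 3.31 * 132 / 484
M2 = 436.92 / 484
M2 = 0.90272727 mol/L, rounded to 4 dp:

0.9027 mol/L


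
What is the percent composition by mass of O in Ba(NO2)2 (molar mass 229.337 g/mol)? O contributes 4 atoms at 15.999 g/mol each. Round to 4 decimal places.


pct = 100 * (n_elem * M_elem) / M_total
mass_contribution = 4 * 15.999 = 63.996 g/mol
pct = 100 * 63.996 / 229.337
pct = 27.90478641 %, rounded to 4 dp:

27.9048 %


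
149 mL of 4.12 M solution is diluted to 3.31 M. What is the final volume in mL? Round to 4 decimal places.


Dilution: M1*V1 = M2*V2, solve for V2.
V2 = M1*V1 / M2
V2 = 4.12 * 149 / 3.31
V2 = 613.88 / 3.31
V2 = 185.46223565 mL, rounded to 4 dp:

185.4622 mL


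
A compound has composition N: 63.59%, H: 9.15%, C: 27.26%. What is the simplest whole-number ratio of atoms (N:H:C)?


Assume 100 g of compound, divide each mass% by atomic mass to get moles, then normalize by the smallest to get a raw atom ratio.
Moles per 100 g: N: 63.59/14.007 = 4.5399, H: 9.15/1.008 = 9.0774, C: 27.26/12.011 = 2.2696
Raw ratio (divide by min = 2.2696): N: 2.0, H: 4.0, C: 1.0
Multiply by 1 to clear fractions: N: 2.0 ~= 2, H: 4.0 ~= 4, C: 1.0 ~= 1
Reduce by GCD to get the simplest whole-number ratio:

2:4:1


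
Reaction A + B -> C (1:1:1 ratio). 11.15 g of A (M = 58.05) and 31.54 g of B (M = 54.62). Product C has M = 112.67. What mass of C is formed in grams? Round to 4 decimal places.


Find moles of each reactant; the smaller value is the limiting reagent in a 1:1:1 reaction, so moles_C equals moles of the limiter.
n_A = mass_A / M_A = 11.15 / 58.05 = 0.192076 mol
n_B = mass_B / M_B = 31.54 / 54.62 = 0.577444 mol
Limiting reagent: A (smaller), n_limiting = 0.192076 mol
mass_C = n_limiting * M_C = 0.192076 * 112.67
mass_C = 21.64120292 g, rounded to 4 dp:

21.6412 g


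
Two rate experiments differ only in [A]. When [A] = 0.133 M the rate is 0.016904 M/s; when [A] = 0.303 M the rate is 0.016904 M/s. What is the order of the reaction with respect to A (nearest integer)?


Rate is proportional to [A]^n, so rate2/rate1 = ([A]2/[A]1)^n. Take logs to solve for n.
rate2/rate1 = 0.016904 / 0.016904 = 1.0
[A]2/[A]1 = 0.303 / 0.133 = 2.2782
n = ln(1.0) / ln(2.2782) = 0.0
Nearest integer order:

0


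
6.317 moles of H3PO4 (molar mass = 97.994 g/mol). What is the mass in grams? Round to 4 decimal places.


mass = n * M
mass = 6.317 * 97.994
mass = 619.028098 g, rounded to 4 dp:

619.0281 g


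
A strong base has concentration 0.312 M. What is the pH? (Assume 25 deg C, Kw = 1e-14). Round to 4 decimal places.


A strong base dissociates completely, so [OH-] equals the given concentration.
pOH = -log10([OH-]) = -log10(0.312) = 0.505845
pH = 14 - pOH = 14 - 0.505845
pH = 13.494155, rounded to 4 dp:

13.4942


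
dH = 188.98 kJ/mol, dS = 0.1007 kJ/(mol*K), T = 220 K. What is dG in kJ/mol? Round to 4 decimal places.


Gibbs: dG = dH - T*dS (consistent units, dS already in kJ/(mol*K)).
T*dS = 220 * 0.1007 = 22.154
dG = 188.98 - (22.154)
dG = 166.826 kJ/mol, rounded to 4 dp:

166.8260 kJ/mol


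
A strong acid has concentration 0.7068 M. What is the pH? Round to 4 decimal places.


A strong acid dissociates completely, so [H+] equals the given concentration.
pH = -log10([H+]) = -log10(0.7068)
pH = 0.15070346, rounded to 4 dp:

0.1507


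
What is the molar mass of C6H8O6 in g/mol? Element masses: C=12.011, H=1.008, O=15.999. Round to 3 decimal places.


M = sum(count * atomic_mass) over atoms.
M = 6*12.011 + 8*1.008 + 6*15.999
M = 72.066 + 8.064 + 95.994
M = 176.124 g/mol, rounded to 3 dp:

176.124 g/mol


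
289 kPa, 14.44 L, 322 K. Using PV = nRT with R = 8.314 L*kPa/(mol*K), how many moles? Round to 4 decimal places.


PV = nRT, solve for n = PV / (RT).
PV = 289 * 14.44 = 4173.16
RT = 8.314 * 322 = 2677.108
n = 4173.16 / 2677.108
n = 1.5588314 mol, rounded to 4 dp:

1.5588 mol


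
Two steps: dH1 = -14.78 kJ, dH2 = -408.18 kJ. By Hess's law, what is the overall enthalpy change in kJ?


Hess's law: enthalpy is a state function, so add the step enthalpies.
dH_total = dH1 + dH2 = -14.78 + (-408.18)
dH_total = -422.96 kJ:

-422.96 kJ


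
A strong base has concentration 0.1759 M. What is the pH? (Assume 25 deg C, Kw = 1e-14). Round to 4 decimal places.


A strong base dissociates completely, so [OH-] equals the given concentration.
pOH = -log10([OH-]) = -log10(0.1759) = 0.754734
pH = 14 - pOH = 14 - 0.754734
pH = 13.245266, rounded to 4 dp:

13.2453


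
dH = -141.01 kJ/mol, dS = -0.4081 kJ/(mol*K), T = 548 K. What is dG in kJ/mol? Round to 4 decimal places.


Gibbs: dG = dH - T*dS (consistent units, dS already in kJ/(mol*K)).
T*dS = 548 * -0.4081 = -223.6388
dG = -141.01 - (-223.6388)
dG = 82.6288 kJ/mol, rounded to 4 dp:

82.6288 kJ/mol


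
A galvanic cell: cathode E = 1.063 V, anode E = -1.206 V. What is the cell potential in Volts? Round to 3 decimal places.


Standard cell potential: E_cell = E_cathode - E_anode.
E_cell = 1.063 - (-1.206)
E_cell = 2.269 V, rounded to 3 dp:

2.269 V


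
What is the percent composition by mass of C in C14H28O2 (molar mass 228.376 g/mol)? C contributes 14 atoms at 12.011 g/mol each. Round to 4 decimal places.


pct = 100 * (n_elem * M_elem) / M_total
mass_contribution = 14 * 12.011 = 168.154 g/mol
pct = 100 * 168.154 / 228.376
pct = 73.63032893 %, rounded to 4 dp:

73.6303 %


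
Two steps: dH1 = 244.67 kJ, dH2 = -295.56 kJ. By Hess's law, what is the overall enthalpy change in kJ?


Hess's law: enthalpy is a state function, so add the step enthalpies.
dH_total = dH1 + dH2 = 244.67 + (-295.56)
dH_total = -50.89 kJ:

-50.89 kJ


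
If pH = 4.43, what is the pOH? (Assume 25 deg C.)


At 25 deg C, pH + pOH = 14.
pOH = 14 - pH = 14 - 4.43
pOH = 9.57:

9.57


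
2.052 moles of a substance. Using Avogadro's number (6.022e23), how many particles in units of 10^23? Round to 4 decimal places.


N = n * NA, then divide by 1e23 for the requested units.
N / 1e23 = n * 6.022
N / 1e23 = 2.052 * 6.022
N / 1e23 = 12.357144, rounded to 4 dp:

12.3571


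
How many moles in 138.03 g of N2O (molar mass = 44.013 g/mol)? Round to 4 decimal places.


n = mass / M
n = 138.03 / 44.013
n = 3.13611887 mol, rounded to 4 dp:

3.1361 mol


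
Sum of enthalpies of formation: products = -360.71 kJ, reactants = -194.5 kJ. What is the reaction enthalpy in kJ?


dH_rxn = sum(dH_f products) - sum(dH_f reactants)
dH_rxn = -360.71 - (-194.5)
dH_rxn = -166.21 kJ:

-166.21 kJ


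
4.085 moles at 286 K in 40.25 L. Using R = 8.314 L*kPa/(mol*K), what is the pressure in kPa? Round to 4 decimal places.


PV = nRT, solve for P = nRT / V.
nRT = 4.085 * 8.314 * 286 = 9713.3293
P = 9713.3293 / 40.25
P = 241.32495155 kPa, rounded to 4 dp:

241.3250 kPa


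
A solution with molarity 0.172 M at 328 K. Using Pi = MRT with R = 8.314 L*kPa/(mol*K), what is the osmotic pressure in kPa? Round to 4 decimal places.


Osmotic pressure (van't Hoff): Pi = M*R*T.
RT = 8.314 * 328 = 2726.992
Pi = 0.172 * 2726.992
Pi = 469.042624 kPa, rounded to 4 dp:

469.0426 kPa


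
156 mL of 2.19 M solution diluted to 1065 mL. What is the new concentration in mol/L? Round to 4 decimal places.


Dilution: M1*V1 = M2*V2, solve for M2.
M2 = M1*V1 / V2
M2 = 2.19 * 156 / 1065
M2 = 341.64 / 1065
M2 = 0.32078873 mol/L, rounded to 4 dp:

0.3208 mol/L


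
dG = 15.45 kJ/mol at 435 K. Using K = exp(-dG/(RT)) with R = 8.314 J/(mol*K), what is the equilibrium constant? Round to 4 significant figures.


dG is in kJ/mol; multiply by 1000 to match R in J/(mol*K).
RT = 8.314 * 435 = 3616.59 J/mol
exponent = -dG*1000 / (RT) = -(15.45*1000) / 3616.59 = -4.27197996
K = exp(-4.27197996)
K = 0.013954127, rounded to 4 significant figures:

0.01395


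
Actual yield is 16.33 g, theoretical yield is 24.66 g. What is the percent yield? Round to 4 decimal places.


% yield = 100 * actual / theoretical
% yield = 100 * 16.33 / 24.66
% yield = 66.22060016 %, rounded to 4 dp:

66.2206 %


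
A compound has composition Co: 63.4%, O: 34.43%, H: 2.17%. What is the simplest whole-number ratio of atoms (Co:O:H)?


Assume 100 g of compound, divide each mass% by atomic mass to get moles, then normalize by the smallest to get a raw atom ratio.
Moles per 100 g: Co: 63.4/58.933 = 1.0758, O: 34.43/15.999 = 2.152, H: 2.17/1.008 = 2.1528
Raw ratio (divide by min = 1.0758): Co: 1.0, O: 2.0, H: 2.001
Multiply by 1 to clear fractions: Co: 1.0 ~= 1, O: 2.0 ~= 2, H: 2.001 ~= 2
Reduce by GCD to get the simplest whole-number ratio:

1:2:2


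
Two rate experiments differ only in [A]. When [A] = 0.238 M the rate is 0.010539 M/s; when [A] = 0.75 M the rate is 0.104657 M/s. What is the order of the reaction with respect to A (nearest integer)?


Rate is proportional to [A]^n, so rate2/rate1 = ([A]2/[A]1)^n. Take logs to solve for n.
rate2/rate1 = 0.104657 / 0.010539 = 9.9304
[A]2/[A]1 = 0.75 / 0.238 = 3.1513
n = ln(9.9304) / ln(3.1513) = 2.0
Nearest integer order:

2


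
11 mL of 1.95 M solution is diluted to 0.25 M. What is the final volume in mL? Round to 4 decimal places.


Dilution: M1*V1 = M2*V2, solve for V2.
V2 = M1*V1 / M2
V2 = 1.95 * 11 / 0.25
V2 = 21.45 / 0.25
V2 = 85.8 mL, rounded to 4 dp:

85.8000 mL


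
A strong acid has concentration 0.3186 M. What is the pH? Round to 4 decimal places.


A strong acid dissociates completely, so [H+] equals the given concentration.
pH = -log10([H+]) = -log10(0.3186)
pH = 0.49675423, rounded to 4 dp:

0.4968


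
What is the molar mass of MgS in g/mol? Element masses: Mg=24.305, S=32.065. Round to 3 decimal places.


M = sum(count * atomic_mass) over atoms.
M = 1*24.305 + 1*32.065
M = 24.305 + 32.065
M = 56.37 g/mol, rounded to 3 dp:

56.370 g/mol


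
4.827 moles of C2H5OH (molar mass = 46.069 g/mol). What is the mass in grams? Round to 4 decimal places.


mass = n * M
mass = 4.827 * 46.069
mass = 222.375063 g, rounded to 4 dp:

222.3751 g


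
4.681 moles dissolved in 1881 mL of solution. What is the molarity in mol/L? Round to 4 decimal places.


Convert volume to liters: V_L = V_mL / 1000.
V_L = 1881 / 1000 = 1.881 L
M = n / V_L = 4.681 / 1.881
M = 2.48856991 mol/L, rounded to 4 dp:

2.4886 mol/L


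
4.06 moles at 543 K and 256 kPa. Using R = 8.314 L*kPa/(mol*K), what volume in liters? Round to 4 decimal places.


PV = nRT, solve for V = nRT / P.
nRT = 4.06 * 8.314 * 543 = 18328.8781
V = 18328.8781 / 256
V = 71.59718008 L, rounded to 4 dp:

71.5972 L


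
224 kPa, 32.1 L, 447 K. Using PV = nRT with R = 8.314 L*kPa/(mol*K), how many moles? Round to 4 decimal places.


PV = nRT, solve for n = PV / (RT).
PV = 224 * 32.1 = 7190.4
RT = 8.314 * 447 = 3716.358
n = 7190.4 / 3716.358
n = 1.93479745 mol, rounded to 4 dp:

1.9348 mol


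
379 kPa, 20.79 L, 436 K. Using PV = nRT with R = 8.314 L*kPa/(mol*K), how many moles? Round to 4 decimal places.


PV = nRT, solve for n = PV / (RT).
PV = 379 * 20.79 = 7879.41
RT = 8.314 * 436 = 3624.904
n = 7879.41 / 3624.904
n = 2.17368791 mol, rounded to 4 dp:

2.1737 mol


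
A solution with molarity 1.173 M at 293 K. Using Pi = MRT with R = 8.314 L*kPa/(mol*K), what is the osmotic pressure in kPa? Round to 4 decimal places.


Osmotic pressure (van't Hoff): Pi = M*R*T.
RT = 8.314 * 293 = 2436.002
Pi = 1.173 * 2436.002
Pi = 2857.430346 kPa, rounded to 4 dp:

2857.4303 kPa


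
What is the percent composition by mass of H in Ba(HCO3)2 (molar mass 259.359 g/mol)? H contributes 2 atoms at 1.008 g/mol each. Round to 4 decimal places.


pct = 100 * (n_elem * M_elem) / M_total
mass_contribution = 2 * 1.008 = 2.016 g/mol
pct = 100 * 2.016 / 259.359
pct = 0.77730096 %, rounded to 4 dp:

0.7773 %


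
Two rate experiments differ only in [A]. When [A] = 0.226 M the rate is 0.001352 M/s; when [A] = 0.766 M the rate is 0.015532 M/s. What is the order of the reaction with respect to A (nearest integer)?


Rate is proportional to [A]^n, so rate2/rate1 = ([A]2/[A]1)^n. Take logs to solve for n.
rate2/rate1 = 0.015532 / 0.001352 = 11.4882
[A]2/[A]1 = 0.766 / 0.226 = 3.3894
n = ln(11.4882) / ln(3.3894) = 2.0
Nearest integer order:

2


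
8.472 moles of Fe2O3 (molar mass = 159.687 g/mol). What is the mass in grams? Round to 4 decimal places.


mass = n * M
mass = 8.472 * 159.687
mass = 1352.868264 g, rounded to 4 dp:

1352.8683 g


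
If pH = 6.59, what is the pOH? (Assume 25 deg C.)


At 25 deg C, pH + pOH = 14.
pOH = 14 - pH = 14 - 6.59
pOH = 7.41:

7.41


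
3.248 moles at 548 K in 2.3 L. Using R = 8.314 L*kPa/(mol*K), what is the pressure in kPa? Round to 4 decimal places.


PV = nRT, solve for P = nRT / V.
nRT = 3.248 * 8.314 * 548 = 14798.1219
P = 14798.1219 / 2.3
P = 6433.96604348 kPa, rounded to 4 dp:

6433.9660 kPa


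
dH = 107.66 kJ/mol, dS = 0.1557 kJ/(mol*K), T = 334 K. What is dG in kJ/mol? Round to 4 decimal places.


Gibbs: dG = dH - T*dS (consistent units, dS already in kJ/(mol*K)).
T*dS = 334 * 0.1557 = 52.0038
dG = 107.66 - (52.0038)
dG = 55.6562 kJ/mol, rounded to 4 dp:

55.6562 kJ/mol


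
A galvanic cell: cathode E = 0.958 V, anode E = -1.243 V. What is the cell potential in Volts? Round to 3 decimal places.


Standard cell potential: E_cell = E_cathode - E_anode.
E_cell = 0.958 - (-1.243)
E_cell = 2.201 V, rounded to 3 dp:

2.201 V


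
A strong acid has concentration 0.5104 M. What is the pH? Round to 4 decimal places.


A strong acid dissociates completely, so [H+] equals the given concentration.
pH = -log10([H+]) = -log10(0.5104)
pH = 0.29208933, rounded to 4 dp:

0.2921


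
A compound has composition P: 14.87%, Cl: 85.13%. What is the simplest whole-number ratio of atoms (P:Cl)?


Assume 100 g of compound, divide each mass% by atomic mass to get moles, then normalize by the smallest to get a raw atom ratio.
Moles per 100 g: P: 14.87/30.974 = 0.4801, Cl: 85.13/35.453 = 2.4012
Raw ratio (divide by min = 0.4801): P: 1.0, Cl: 5.002
Multiply by 1 to clear fractions: P: 1.0 ~= 1, Cl: 5.002 ~= 5
Reduce by GCD to get the simplest whole-number ratio:

1:5


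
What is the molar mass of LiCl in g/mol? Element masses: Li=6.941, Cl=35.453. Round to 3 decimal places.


M = sum(count * atomic_mass) over atoms.
M = 1*6.941 + 1*35.453
M = 6.941 + 35.453
M = 42.394 g/mol, rounded to 3 dp:

42.394 g/mol


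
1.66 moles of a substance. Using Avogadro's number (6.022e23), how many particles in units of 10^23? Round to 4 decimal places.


N = n * NA, then divide by 1e23 for the requested units.
N / 1e23 = n * 6.022
N / 1e23 = 1.66 * 6.022
N / 1e23 = 9.99652, rounded to 4 dp:

9.9965


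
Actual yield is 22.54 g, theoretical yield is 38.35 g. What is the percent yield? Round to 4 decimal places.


% yield = 100 * actual / theoretical
% yield = 100 * 22.54 / 38.35
% yield = 58.77444589 %, rounded to 4 dp:

58.7744 %


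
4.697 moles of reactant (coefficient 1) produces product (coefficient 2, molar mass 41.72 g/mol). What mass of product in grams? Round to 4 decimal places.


Use the coefficient ratio to convert reactant moles to product moles, then multiply by the product's molar mass.
moles_P = moles_R * (coeff_P / coeff_R) = 4.697 * (2/1) = 9.394
mass_P = moles_P * M_P = 9.394 * 41.72
mass_P = 391.91768 g, rounded to 4 dp:

391.9177 g


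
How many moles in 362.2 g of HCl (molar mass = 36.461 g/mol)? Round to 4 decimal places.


n = mass / M
n = 362.2 / 36.461
n = 9.93390198 mol, rounded to 4 dp:

9.9339 mol


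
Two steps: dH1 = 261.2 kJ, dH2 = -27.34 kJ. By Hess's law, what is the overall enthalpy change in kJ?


Hess's law: enthalpy is a state function, so add the step enthalpies.
dH_total = dH1 + dH2 = 261.2 + (-27.34)
dH_total = 233.86 kJ:

233.86 kJ


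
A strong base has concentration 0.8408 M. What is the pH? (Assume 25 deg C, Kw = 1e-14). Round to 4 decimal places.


A strong base dissociates completely, so [OH-] equals the given concentration.
pOH = -log10([OH-]) = -log10(0.8408) = 0.075307
pH = 14 - pOH = 14 - 0.075307
pH = 13.924693, rounded to 4 dp:

13.9247


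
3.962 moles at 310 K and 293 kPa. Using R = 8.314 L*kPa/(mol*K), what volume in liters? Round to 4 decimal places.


PV = nRT, solve for V = nRT / P.
nRT = 3.962 * 8.314 * 310 = 10211.4211
V = 10211.4211 / 293
V = 34.85126655 L, rounded to 4 dp:

34.8513 L


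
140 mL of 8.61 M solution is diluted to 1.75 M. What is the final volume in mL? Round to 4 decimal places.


Dilution: M1*V1 = M2*V2, solve for V2.
V2 = M1*V1 / M2
V2 = 8.61 * 140 / 1.75
V2 = 1205.4 / 1.75
V2 = 688.8 mL, rounded to 4 dp:

688.8000 mL


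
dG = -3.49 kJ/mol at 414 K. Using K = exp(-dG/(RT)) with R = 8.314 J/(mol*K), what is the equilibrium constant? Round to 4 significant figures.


dG is in kJ/mol; multiply by 1000 to match R in J/(mol*K).
RT = 8.314 * 414 = 3441.996 J/mol
exponent = -dG*1000 / (RT) = -(-3.49*1000) / 3441.996 = 1.01394656
K = exp(1.01394656)
K = 2.7564581, rounded to 4 significant figures:

2.756


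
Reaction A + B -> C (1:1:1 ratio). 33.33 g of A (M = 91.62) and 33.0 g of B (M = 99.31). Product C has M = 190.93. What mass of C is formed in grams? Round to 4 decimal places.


Find moles of each reactant; the smaller value is the limiting reagent in a 1:1:1 reaction, so moles_C equals moles of the limiter.
n_A = mass_A / M_A = 33.33 / 91.62 = 0.363785 mol
n_B = mass_B / M_B = 33.0 / 99.31 = 0.332293 mol
Limiting reagent: B (smaller), n_limiting = 0.332293 mol
mass_C = n_limiting * M_C = 0.332293 * 190.93
mass_C = 63.44470249 g, rounded to 4 dp:

63.4447 g


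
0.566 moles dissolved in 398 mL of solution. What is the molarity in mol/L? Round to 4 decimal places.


Convert volume to liters: V_L = V_mL / 1000.
V_L = 398 / 1000 = 0.398 L
M = n / V_L = 0.566 / 0.398
M = 1.42211055 mol/L, rounded to 4 dp:

1.4221 mol/L


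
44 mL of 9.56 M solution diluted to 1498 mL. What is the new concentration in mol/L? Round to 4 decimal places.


Dilution: M1*V1 = M2*V2, solve for M2.
M2 = M1*V1 / V2
M2 = 9.56 * 44 / 1498
M2 = 420.64 / 1498
M2 = 0.28080107 mol/L, rounded to 4 dp:

0.2808 mol/L


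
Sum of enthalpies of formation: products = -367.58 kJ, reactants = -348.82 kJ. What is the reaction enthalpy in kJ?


dH_rxn = sum(dH_f products) - sum(dH_f reactants)
dH_rxn = -367.58 - (-348.82)
dH_rxn = -18.76 kJ:

-18.76 kJ


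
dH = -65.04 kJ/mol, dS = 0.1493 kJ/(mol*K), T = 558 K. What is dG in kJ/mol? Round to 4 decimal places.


Gibbs: dG = dH - T*dS (consistent units, dS already in kJ/(mol*K)).
T*dS = 558 * 0.1493 = 83.3094
dG = -65.04 - (83.3094)
dG = -148.3494 kJ/mol, rounded to 4 dp:

-148.3494 kJ/mol


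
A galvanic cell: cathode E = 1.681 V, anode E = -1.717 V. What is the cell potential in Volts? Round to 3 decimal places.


Standard cell potential: E_cell = E_cathode - E_anode.
E_cell = 1.681 - (-1.717)
E_cell = 3.398 V, rounded to 3 dp:

3.398 V


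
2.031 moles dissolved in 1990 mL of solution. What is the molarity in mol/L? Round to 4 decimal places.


Convert volume to liters: V_L = V_mL / 1000.
V_L = 1990 / 1000 = 1.99 L
M = n / V_L = 2.031 / 1.99
M = 1.02060302 mol/L, rounded to 4 dp:

1.0206 mol/L


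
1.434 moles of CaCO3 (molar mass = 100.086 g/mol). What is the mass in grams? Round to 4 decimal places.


mass = n * M
mass = 1.434 * 100.086
mass = 143.523324 g, rounded to 4 dp:

143.5233 g


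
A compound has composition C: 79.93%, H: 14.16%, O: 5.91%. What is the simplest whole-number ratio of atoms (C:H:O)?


Assume 100 g of compound, divide each mass% by atomic mass to get moles, then normalize by the smallest to get a raw atom ratio.
Moles per 100 g: C: 79.93/12.011 = 6.6547, H: 14.16/1.008 = 14.0476, O: 5.91/15.999 = 0.3694
Raw ratio (divide by min = 0.3694): C: 18.015, H: 38.028, O: 1.0
Multiply by 1 to clear fractions: C: 18.015 ~= 18, H: 38.028 ~= 38, O: 1.0 ~= 1
Reduce by GCD to get the simplest whole-number ratio:

18:38:1


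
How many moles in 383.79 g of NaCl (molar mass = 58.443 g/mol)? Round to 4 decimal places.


n = mass / M
n = 383.79 / 58.443
n = 6.56691135 mol, rounded to 4 dp:

6.5669 mol


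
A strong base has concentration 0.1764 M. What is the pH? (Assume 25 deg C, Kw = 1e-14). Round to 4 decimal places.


A strong base dissociates completely, so [OH-] equals the given concentration.
pOH = -log10([OH-]) = -log10(0.1764) = 0.753501
pH = 14 - pOH = 14 - 0.753501
pH = 13.246499, rounded to 4 dp:

13.2465


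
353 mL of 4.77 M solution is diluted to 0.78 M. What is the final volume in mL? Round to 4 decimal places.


Dilution: M1*V1 = M2*V2, solve for V2.
V2 = M1*V1 / M2
V2 = 4.77 * 353 / 0.78
V2 = 1683.81 / 0.78
V2 = 2158.73076923 mL, rounded to 4 dp:

2158.7308 mL


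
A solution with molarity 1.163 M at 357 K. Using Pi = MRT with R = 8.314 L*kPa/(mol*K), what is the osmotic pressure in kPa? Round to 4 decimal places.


Osmotic pressure (van't Hoff): Pi = M*R*T.
RT = 8.314 * 357 = 2968.098
Pi = 1.163 * 2968.098
Pi = 3451.897974 kPa, rounded to 4 dp:

3451.8980 kPa


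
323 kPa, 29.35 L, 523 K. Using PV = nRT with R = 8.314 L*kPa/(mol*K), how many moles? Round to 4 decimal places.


PV = nRT, solve for n = PV / (RT).
PV = 323 * 29.35 = 9480.05
RT = 8.314 * 523 = 4348.222
n = 9480.05 / 4348.222
n = 2.18021297 mol, rounded to 4 dp:

2.1802 mol


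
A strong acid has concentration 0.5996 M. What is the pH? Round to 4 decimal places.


A strong acid dissociates completely, so [H+] equals the given concentration.
pH = -log10([H+]) = -log10(0.5996)
pH = 0.22213838, rounded to 4 dp:

0.2221


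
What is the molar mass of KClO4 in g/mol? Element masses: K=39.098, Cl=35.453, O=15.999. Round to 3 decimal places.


M = sum(count * atomic_mass) over atoms.
M = 1*39.098 + 1*35.453 + 4*15.999
M = 39.098 + 35.453 + 63.996
M = 138.547 g/mol, rounded to 3 dp:

138.547 g/mol


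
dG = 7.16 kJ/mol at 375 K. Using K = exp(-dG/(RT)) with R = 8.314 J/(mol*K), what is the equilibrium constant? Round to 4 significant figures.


dG is in kJ/mol; multiply by 1000 to match R in J/(mol*K).
RT = 8.314 * 375 = 3117.75 J/mol
exponent = -dG*1000 / (RT) = -(7.16*1000) / 3117.75 = -2.29652794
K = exp(-2.29652794)
K = 0.10060755, rounded to 4 significant figures:

0.1006


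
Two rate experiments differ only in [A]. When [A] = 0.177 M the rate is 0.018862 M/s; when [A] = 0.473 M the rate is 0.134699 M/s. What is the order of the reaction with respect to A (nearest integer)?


Rate is proportional to [A]^n, so rate2/rate1 = ([A]2/[A]1)^n. Take logs to solve for n.
rate2/rate1 = 0.134699 / 0.018862 = 7.1413
[A]2/[A]1 = 0.473 / 0.177 = 2.6723
n = ln(7.1413) / ln(2.6723) = 2.0
Nearest integer order:

2


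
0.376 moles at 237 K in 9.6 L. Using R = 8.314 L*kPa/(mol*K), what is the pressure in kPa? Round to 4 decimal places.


PV = nRT, solve for P = nRT / V.
nRT = 0.376 * 8.314 * 237 = 740.8772
P = 740.8772 / 9.6
P = 77.17470833 kPa, rounded to 4 dp:

77.1747 kPa


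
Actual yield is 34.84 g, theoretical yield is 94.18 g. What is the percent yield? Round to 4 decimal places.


% yield = 100 * actual / theoretical
% yield = 100 * 34.84 / 94.18
% yield = 36.99299214 %, rounded to 4 dp:

36.9930 %


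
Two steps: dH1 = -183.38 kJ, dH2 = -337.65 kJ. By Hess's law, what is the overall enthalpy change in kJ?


Hess's law: enthalpy is a state function, so add the step enthalpies.
dH_total = dH1 + dH2 = -183.38 + (-337.65)
dH_total = -521.03 kJ:

-521.03 kJ


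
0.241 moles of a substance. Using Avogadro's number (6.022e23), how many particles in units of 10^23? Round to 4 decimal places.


N = n * NA, then divide by 1e23 for the requested units.
N / 1e23 = n * 6.022
N / 1e23 = 0.241 * 6.022
N / 1e23 = 1.451302, rounded to 4 dp:

1.4513


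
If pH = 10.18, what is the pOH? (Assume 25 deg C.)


At 25 deg C, pH + pOH = 14.
pOH = 14 - pH = 14 - 10.18
pOH = 3.82:

3.82


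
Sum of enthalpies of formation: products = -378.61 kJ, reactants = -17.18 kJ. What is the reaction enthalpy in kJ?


dH_rxn = sum(dH_f products) - sum(dH_f reactants)
dH_rxn = -378.61 - (-17.18)
dH_rxn = -361.43 kJ:

-361.43 kJ


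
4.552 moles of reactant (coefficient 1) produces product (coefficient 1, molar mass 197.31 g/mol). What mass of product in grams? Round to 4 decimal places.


Use the coefficient ratio to convert reactant moles to product moles, then multiply by the product's molar mass.
moles_P = moles_R * (coeff_P / coeff_R) = 4.552 * (1/1) = 4.552
mass_P = moles_P * M_P = 4.552 * 197.31
mass_P = 898.15512 g, rounded to 4 dp:

898.1551 g


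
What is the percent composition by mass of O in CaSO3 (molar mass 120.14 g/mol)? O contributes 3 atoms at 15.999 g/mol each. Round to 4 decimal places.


pct = 100 * (n_elem * M_elem) / M_total
mass_contribution = 3 * 15.999 = 47.997 g/mol
pct = 100 * 47.997 / 120.14
pct = 39.95089063 %, rounded to 4 dp:

39.9509 %


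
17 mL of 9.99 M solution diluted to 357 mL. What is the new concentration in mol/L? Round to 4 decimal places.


Dilution: M1*V1 = M2*V2, solve for M2.
M2 = M1*V1 / V2
M2 = 9.99 * 17 / 357
M2 = 169.83 / 357
M2 = 0.47571429 mol/L, rounded to 4 dp:

0.4757 mol/L


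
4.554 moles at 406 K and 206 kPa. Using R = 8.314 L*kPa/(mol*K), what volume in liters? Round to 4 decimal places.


PV = nRT, solve for V = nRT / P.
nRT = 4.554 * 8.314 * 406 = 15371.9541
V = 15371.9541 / 206
V = 74.62113641 L, rounded to 4 dp:

74.6211 L


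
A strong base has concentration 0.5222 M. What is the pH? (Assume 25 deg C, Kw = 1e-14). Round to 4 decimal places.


A strong base dissociates completely, so [OH-] equals the given concentration.
pOH = -log10([OH-]) = -log10(0.5222) = 0.282163
pH = 14 - pOH = 14 - 0.282163
pH = 13.717837, rounded to 4 dp:

13.7178
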